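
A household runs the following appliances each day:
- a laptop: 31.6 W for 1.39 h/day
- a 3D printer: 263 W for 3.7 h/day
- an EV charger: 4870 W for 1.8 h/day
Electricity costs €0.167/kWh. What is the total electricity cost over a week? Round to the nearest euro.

€11

laptop: 31.6 W × 1.39 h × 7 d = 307 Wh = 0.3075 kWh
3D printer: 263 W × 3.7 h × 7 d = 6,812 Wh = 6.812 kWh
EV charger: 4870 W × 1.8 h × 7 d = 61,362 Wh = 61.36 kWh
Total energy = 0.3075 + 6.812 + 61.36 = 68.48 kWh
Cost = 68.48 kWh × €0.167 = €11.44 ≈ €11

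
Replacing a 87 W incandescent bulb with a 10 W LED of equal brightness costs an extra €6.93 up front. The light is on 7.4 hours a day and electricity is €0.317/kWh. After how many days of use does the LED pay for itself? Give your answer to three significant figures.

38.4 days

Power saved = 87 − 10 = 77 W
Daily energy saved = 77 W × 7.4 h = 569.8 Wh = 0.5698 kWh
Daily savings = 0.5698 × €0.317 = €0.1806
Payback = €6.93 / €0.1806 per day = 38.37 days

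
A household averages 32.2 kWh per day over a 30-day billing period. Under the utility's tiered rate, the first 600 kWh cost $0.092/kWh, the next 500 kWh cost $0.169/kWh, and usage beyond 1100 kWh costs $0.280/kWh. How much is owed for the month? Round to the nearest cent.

$117.05

Usage = 32.2 kWh/day × 30 days = 966 kWh
First 600 kWh × $0.092 = $55.20
Next 366 kWh × $0.169 = $61.85
Remaining tier: 0 kWh (not reached)
Total = $117.05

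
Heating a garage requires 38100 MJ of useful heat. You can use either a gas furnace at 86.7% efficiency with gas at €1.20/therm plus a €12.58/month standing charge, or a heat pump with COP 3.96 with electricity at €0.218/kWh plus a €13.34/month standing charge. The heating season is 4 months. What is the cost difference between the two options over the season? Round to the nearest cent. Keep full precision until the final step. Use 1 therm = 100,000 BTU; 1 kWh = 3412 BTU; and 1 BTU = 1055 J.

Heat load = 38100 MJ = 38,100,000,000 J / 1055 = 36,113,744 BTU
Gas: input = 36,113,744 / 0.867 = 41,653,684 BTU = 416.5 therm → 416.5 × €1.20 = €499.84; + 4 × €12.58 standing = €550.16
Heat pump: 36,113,744 BTU / 3412 = 10,580 kWh heat; / 3.96 = 2,673 kWh in → × €0.218 = €582.67; + 4 × €13.34 standing = €636.03
Difference = |€550.16 − €636.03| = €85.87

€85.87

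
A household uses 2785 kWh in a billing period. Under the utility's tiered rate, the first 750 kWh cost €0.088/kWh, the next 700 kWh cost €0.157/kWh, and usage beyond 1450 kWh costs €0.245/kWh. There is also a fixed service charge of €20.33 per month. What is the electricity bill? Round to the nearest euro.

First 750 kWh × €0.088 = €66.00
Next 700 kWh × €0.157 = €109.90
Remaining 1335 kWh × €0.245 = €327.07
Energy charge = €502.98; + service €20.33 = €523.31 ≈ €523

€523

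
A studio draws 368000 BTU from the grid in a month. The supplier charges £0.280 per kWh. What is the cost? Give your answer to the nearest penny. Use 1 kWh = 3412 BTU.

368000 BTU × (0.00029308 kWh/BTU) = 107.9 kWh
Cost = 107.9 kWh × £0.280/kWh = £30.20

£30.20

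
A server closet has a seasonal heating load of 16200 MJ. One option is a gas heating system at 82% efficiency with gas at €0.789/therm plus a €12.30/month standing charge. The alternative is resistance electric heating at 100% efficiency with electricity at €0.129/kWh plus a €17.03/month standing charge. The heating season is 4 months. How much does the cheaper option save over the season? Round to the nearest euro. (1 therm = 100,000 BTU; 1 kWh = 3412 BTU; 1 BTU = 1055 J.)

€452

Heat load = 16200 MJ = 16,200,000,000 J / 1055 = 15,355,450 BTU
Gas: input = 15,355,450 / 0.82 = 18,726,159 BTU = 187.3 therm → 187.3 × €0.789 = €147.75; + 4 × €12.30 standing = €196.95
Electric: 15,355,450 BTU / 3412 = 4,500 kWh → × €0.129 = €580.55; + 4 × €17.03 standing = €648.67
Difference = |€196.95 − €648.67| = €451.73 ≈ €452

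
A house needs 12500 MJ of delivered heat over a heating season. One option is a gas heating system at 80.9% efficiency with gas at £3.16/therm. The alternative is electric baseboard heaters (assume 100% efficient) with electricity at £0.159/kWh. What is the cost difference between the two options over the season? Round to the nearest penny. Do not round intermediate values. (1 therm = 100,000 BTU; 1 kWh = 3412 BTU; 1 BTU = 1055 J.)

Heat load = 12500 MJ = 12,500,000,000 J / 1055 = 11,848,341 BTU
Gas: input = 11,848,341 / 0.809 = 14,645,663 BTU = 146.5 therm → 146.5 × £3.16 = £462.80
Electric: 11,848,341 BTU / 3412 = 3,473 kWh → × £0.159 = £552.14
Difference = |£462.80 − £552.14| = £89.33

£89.33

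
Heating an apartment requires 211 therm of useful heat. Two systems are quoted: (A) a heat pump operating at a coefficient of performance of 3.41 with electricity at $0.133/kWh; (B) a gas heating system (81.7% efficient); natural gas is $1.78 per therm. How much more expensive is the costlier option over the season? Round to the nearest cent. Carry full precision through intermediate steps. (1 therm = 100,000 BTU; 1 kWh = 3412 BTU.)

$218.51

Heat load = 211 therm × 100,000 = 21,100,000 BTU
Gas: input = 21,100,000 / 0.817 = 25,826,193 BTU = 258.3 therm → 258.3 × $1.78 = $459.71
Heat pump: 21,100,000 BTU / 3412 = 6,184 kWh heat; / 3.41 = 1,814 kWh in → × $0.133 = $241.20
Difference = |$459.71 − $241.20| = $218.51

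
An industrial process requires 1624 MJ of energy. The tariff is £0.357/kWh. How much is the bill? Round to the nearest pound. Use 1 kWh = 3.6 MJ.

£161

1624 MJ × (0.27778 kWh/MJ) = 451.1 kWh
Cost = 451.1 kWh × £0.357/kWh = £161.05 ≈ £161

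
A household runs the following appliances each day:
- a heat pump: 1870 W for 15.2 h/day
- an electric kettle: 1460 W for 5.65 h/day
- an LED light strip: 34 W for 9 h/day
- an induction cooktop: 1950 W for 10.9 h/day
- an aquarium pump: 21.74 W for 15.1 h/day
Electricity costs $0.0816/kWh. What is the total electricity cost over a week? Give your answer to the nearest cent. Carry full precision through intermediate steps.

$33.45

heat pump: 1870 W × 15.2 h × 7 d = 198,968 Wh = 199 kWh
electric kettle: 1460 W × 5.65 h × 7 d = 57,743 Wh = 57.74 kWh
LED light strip: 34 W × 9 h × 7 d = 2,142 Wh = 2.142 kWh
induction cooktop: 1950 W × 10.9 h × 7 d = 148,785 Wh = 148.8 kWh
aquarium pump: 21.74 W × 15.1 h × 7 d = 2,298 Wh = 2.298 kWh
Total energy = 199 + 57.74 + 2.142 + 148.8 + 2.298 = 409.9 kWh
Cost = 409.9 kWh × $0.0816 = $33.45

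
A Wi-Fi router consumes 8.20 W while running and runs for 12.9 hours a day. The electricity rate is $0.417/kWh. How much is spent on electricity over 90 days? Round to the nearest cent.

$3.97

Energy = 8.20 W × 12.9 h/day × 90 days = 9,520 Wh = 9.52 kWh
Cost = 9.52 kWh × $0.417/kWh = $3.97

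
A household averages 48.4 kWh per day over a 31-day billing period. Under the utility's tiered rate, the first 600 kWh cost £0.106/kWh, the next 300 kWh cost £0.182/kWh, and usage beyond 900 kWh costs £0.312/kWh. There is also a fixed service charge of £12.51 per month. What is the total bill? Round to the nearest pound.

Usage = 48.4 kWh/day × 31 days = 1500.4 kWh
First 600 kWh × £0.106 = £63.60
Next 300 kWh × £0.182 = £54.60
Remaining 600.4 kWh × £0.312 = £187.32
Energy charge = £305.52; + service £12.51 = £318.03 ≈ £318

£318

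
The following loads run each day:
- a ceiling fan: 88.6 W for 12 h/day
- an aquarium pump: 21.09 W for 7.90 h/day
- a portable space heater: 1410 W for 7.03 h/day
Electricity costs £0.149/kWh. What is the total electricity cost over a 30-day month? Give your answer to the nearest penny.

£49.81

ceiling fan: 88.6 W × 12 h × 30 d = 31,896 Wh = 31.9 kWh
aquarium pump: 21.09 W × 7.90 h × 30 d = 4,998 Wh = 4.998 kWh
portable space heater: 1410 W × 7.03 h × 30 d = 297,369 Wh = 297.4 kWh
Total energy = 31.9 + 4.998 + 297.4 = 334.3 kWh
Cost = 334.3 kWh × £0.149 = £49.81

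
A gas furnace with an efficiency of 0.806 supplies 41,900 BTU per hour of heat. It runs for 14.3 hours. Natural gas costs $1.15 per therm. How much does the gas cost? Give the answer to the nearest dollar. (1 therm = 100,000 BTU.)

Heat delivered = 41,900 BTU/h × 14.3 h = 599,170 BTU
Gas input = 599,170 / 0.806 = 743,387 BTU
= 743,387 / 100,000 = 7.434 therm
Cost = 7.434 × $1.15/therm = $8.55 ≈ $9

$9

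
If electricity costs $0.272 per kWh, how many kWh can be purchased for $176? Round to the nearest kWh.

647 kWh

$176 / $0.272 per kWh = 647.1 kWh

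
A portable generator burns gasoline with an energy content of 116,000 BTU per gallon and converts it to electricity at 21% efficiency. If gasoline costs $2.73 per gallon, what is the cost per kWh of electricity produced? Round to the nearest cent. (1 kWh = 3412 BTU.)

Electrical output per gallon = 116,000 BTU × 0.21 / 3412 BTU/kWh = 7.14 kWh
Cost per kWh = $2.73 / 7.14 kWh = $0.382

$0.38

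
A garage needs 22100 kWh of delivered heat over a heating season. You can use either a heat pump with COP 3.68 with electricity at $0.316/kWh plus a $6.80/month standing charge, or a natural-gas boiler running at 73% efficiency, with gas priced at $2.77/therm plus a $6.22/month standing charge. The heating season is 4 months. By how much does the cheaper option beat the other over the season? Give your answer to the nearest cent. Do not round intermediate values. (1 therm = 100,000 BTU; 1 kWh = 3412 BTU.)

$961.23

Heat load = 22100 kWh × 3412 = 75,405,200 BTU
Gas: input = 75,405,200 / 0.73 = 103,294,795 BTU = 1,033 therm → 1,033 × $2.77 = $2,861.27; + 4 × $6.22 standing = $2,886.15
Heat pump: 75,405,200 BTU / 3412 = 22,100 kWh heat; / 3.68 = 6,005 kWh in → × $0.316 = $1,897.72; + 4 × $6.80 standing = $1,924.92
Difference = |$2,886.15 − $1,924.92| = $961.23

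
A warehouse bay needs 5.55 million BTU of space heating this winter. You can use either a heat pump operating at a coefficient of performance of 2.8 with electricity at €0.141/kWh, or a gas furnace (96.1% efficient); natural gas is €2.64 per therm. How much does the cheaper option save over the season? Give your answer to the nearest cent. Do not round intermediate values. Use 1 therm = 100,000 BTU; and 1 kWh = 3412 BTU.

€70.55

Heat load = 5.55 × 10⁶ BTU = 5,550,000 BTU
Gas: input = 5,550,000 / 0.961 = 5,775,234 BTU = 57.75 therm → 57.75 × €2.64 = €152.47
Heat pump: 5,550,000 BTU / 3412 = 1,627 kWh heat; / 2.8 = 580.9 kWh in → × €0.141 = €81.91
Difference = |€152.47 − €81.91| = €70.55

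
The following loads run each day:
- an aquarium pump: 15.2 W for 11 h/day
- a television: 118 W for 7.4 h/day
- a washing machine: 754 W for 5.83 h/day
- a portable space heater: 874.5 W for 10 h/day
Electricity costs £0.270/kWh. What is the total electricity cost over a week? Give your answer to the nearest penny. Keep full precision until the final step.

£26.80

aquarium pump: 15.2 W × 11 h × 7 d = 1,170 Wh = 1.17 kWh
television: 118 W × 7.4 h × 7 d = 6,112 Wh = 6.112 kWh
washing machine: 754 W × 5.83 h × 7 d = 30,771 Wh = 30.77 kWh
portable space heater: 874.5 W × 10 h × 7 d = 61,215 Wh = 61.22 kWh
Total energy = 1.17 + 6.112 + 30.77 + 61.22 = 99.27 kWh
Cost = 99.27 kWh × £0.270 = £26.80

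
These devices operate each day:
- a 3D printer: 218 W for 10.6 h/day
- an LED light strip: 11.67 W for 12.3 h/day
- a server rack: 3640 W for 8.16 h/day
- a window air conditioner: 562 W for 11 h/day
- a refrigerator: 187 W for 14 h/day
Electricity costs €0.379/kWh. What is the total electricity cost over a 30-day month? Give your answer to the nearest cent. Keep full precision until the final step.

3D printer: 218 W × 10.6 h × 30 d = 69,324 Wh = 69.32 kWh
LED light strip: 11.67 W × 12.3 h × 30 d = 4,306 Wh = 4.306 kWh
server rack: 3640 W × 8.16 h × 30 d = 891,072 Wh = 891.1 kWh
window air conditioner: 562 W × 11 h × 30 d = 185,460 Wh = 185.5 kWh
refrigerator: 187 W × 14 h × 30 d = 78,540 Wh = 78.54 kWh
Total energy = 69.32 + 4.306 + 891.1 + 185.5 + 78.54 = 1,229 kWh
Cost = 1,229 kWh × €0.379 = €465.68

€465.68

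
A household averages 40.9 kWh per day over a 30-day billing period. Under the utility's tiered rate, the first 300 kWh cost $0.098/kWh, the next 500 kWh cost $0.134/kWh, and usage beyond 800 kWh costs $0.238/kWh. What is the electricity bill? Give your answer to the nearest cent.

Usage = 40.9 kWh/day × 30 days = 1227 kWh
First 300 kWh × $0.098 = $29.40
Next 500 kWh × $0.134 = $67.00
Remaining 427 kWh × $0.238 = $101.63
Total = $198.03

$198.03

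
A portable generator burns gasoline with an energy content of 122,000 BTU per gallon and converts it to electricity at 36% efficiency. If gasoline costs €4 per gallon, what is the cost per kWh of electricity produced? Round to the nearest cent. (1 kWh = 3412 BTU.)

€0.31

Electrical output per gallon = 122,000 BTU × 0.36 / 3412 BTU/kWh = 12.87 kWh
Cost per kWh = €4 / 12.87 kWh = €0.311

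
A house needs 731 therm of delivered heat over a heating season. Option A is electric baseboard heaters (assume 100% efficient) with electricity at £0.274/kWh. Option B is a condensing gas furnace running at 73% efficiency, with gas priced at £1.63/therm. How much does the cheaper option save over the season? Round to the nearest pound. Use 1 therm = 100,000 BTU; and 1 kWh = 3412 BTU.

Heat load = 731 therm × 100,000 = 73,100,000 BTU
Gas: input = 73,100,000 / 0.730 = 100,136,986 BTU = 1,001 therm → 1,001 × £1.63 = £1,632.23
Electric: 73,100,000 BTU / 3412 = 21,420 kWh → × £0.274 = £5,870.28
Difference = |£1,632.23 − £5,870.28| = £4,238.05 ≈ £4238

£4238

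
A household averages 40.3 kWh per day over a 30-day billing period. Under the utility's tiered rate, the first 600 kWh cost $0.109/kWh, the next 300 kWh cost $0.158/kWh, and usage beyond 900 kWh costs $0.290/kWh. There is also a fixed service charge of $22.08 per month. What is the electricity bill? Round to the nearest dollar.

Usage = 40.3 kWh/day × 30 days = 1209 kWh
First 600 kWh × $0.109 = $65.40
Next 300 kWh × $0.158 = $47.40
Remaining 309 kWh × $0.290 = $89.61
Energy charge = $202.41; + service $22.08 = $224.49 ≈ $224

$224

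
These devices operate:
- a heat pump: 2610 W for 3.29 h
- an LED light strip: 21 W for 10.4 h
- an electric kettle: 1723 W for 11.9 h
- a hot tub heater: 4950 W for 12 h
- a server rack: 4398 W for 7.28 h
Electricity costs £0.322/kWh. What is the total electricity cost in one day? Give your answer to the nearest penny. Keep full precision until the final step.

heat pump: 2610 W × 3.29 h = 8,587 Wh = 8.587 kWh
LED light strip: 21 W × 10.4 h = 218 Wh = 0.2184 kWh
electric kettle: 1723 W × 11.9 h = 20,504 Wh = 20.5 kWh
hot tub heater: 4950 W × 12 h = 59,400 Wh = 59.4 kWh
server rack: 4398 W × 7.28 h = 32,017 Wh = 32.02 kWh
Total energy = 8.587 + 0.2184 + 20.5 + 59.4 + 32.02 = 120.7 kWh
Cost = 120.7 kWh × £0.322 = £38.87

£38.87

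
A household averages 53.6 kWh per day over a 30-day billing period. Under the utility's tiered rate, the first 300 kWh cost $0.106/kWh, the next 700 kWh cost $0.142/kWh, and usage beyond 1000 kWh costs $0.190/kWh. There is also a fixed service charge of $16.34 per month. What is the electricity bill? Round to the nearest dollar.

$263

Usage = 53.6 kWh/day × 30 days = 1608 kWh
First 300 kWh × $0.106 = $31.80
Next 700 kWh × $0.142 = $99.40
Remaining 608 kWh × $0.190 = $115.52
Energy charge = $246.72; + service $16.34 = $263.06 ≈ $263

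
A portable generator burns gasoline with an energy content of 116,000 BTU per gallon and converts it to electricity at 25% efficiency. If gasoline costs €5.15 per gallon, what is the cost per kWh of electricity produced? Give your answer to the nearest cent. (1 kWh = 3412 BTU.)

Electrical output per gallon = 116,000 BTU × 0.25 / 3412 BTU/kWh = 8.499 kWh
Cost per kWh = €5.15 / 8.499 kWh = €0.606

€0.61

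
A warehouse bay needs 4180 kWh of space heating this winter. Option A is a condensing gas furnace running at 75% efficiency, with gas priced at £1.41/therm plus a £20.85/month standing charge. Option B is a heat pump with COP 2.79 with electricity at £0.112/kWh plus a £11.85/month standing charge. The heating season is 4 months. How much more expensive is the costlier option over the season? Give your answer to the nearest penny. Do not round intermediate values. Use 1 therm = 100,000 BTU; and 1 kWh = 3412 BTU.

£136.33

Heat load = 4180 kWh × 3412 = 14,262,160 BTU
Gas: input = 14,262,160 / 0.75 = 19,016,213 BTU = 190.2 therm → 190.2 × £1.41 = £268.13; + 4 × £20.85 standing = £351.53
Heat pump: 14,262,160 BTU / 3412 = 4,180 kWh heat; / 2.79 = 1,498 kWh in → × £0.112 = £167.80; + 4 × £11.85 standing = £215.20
Difference = |£351.53 − £215.20| = £136.33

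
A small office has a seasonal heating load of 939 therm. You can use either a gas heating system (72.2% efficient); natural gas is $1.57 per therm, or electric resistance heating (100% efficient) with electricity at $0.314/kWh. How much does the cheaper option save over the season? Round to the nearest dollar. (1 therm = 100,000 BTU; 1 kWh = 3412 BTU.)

Heat load = 939 therm × 100,000 = 93,900,000 BTU
Gas: input = 93,900,000 / 0.722 = 130,055,402 BTU = 1,301 therm → 1,301 × $1.57 = $2,041.87
Electric: 93,900,000 BTU / 3412 = 27,520 kWh → × $0.314 = $8,641.44
Difference = |$2,041.87 − $8,641.44| = $6,599.57 ≈ $6600

$6600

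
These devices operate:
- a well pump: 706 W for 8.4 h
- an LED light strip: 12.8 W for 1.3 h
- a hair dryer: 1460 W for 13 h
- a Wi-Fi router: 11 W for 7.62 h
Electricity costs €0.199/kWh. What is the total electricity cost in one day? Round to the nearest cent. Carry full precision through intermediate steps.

€4.98

well pump: 706 W × 8.4 h = 5,930 Wh = 5.93 kWh
LED light strip: 12.8 W × 1.3 h = 17 Wh = 0.01664 kWh
hair dryer: 1460 W × 13 h = 18,980 Wh = 18.98 kWh
Wi-Fi router: 11 W × 7.62 h = 84 Wh = 0.08382 kWh
Total energy = 5.93 + 0.01664 + 18.98 + 0.08382 = 25.01 kWh
Cost = 25.01 kWh × €0.199 = €4.98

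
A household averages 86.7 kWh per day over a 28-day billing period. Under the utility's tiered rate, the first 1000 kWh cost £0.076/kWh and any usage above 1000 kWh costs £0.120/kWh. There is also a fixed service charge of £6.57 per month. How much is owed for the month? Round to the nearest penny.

Usage = 86.7 kWh/day × 28 days = 2427.6 kWh
First 1000 kWh × £0.076 = £76.00
Remaining 1427.6 kWh × £0.120 = £171.31
Energy charge = £247.31; + service £6.57 = £253.88

£253.88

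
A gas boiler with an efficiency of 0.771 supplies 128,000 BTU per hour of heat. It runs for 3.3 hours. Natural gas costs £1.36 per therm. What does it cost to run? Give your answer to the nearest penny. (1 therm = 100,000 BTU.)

£7.45

Heat delivered = 128,000 BTU/h × 3.3 h = 422,400 BTU
Gas input = 422,400 / 0.771 = 547,860 BTU
= 547,860 / 100,000 = 5.479 therm
Cost = 5.479 × £1.36/therm = £7.45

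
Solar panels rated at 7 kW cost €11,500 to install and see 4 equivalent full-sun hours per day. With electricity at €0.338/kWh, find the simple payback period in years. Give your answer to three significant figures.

3.33 years

Daily generation = 7 kW × 4 h = 28 kWh
Annual generation = 28 × 365 = 10220 kWh
Annual savings = 10220 × €0.338 = €3,454.36
Payback = €11,500 / €3,454.36 = 3.33 years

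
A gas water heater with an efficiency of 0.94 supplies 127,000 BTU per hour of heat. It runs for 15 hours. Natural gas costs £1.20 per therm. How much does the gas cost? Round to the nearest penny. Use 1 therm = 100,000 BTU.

Heat delivered = 127,000 BTU/h × 15 h = 1,905,000 BTU
Gas input = 1,905,000 / 0.94 = 2,026,596 BTU
= 2,026,596 / 100,000 = 20.27 therm
Cost = 20.27 × £1.20/therm = £24.32

£24.32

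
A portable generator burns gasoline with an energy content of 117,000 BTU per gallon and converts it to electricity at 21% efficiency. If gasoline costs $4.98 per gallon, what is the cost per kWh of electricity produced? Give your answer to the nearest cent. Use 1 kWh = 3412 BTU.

$0.69

Electrical output per gallon = 117,000 BTU × 0.21 / 3412 BTU/kWh = 7.201 kWh
Cost per kWh = $4.98 / 7.201 kWh = $0.692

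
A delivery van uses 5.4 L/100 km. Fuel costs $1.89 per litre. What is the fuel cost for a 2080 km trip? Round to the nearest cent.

$212.28

Fuel = 5.4 L/100 km × 2080 km / 100 = 112.3 L
Cost = 112.3 L × $1.89/L = $212.28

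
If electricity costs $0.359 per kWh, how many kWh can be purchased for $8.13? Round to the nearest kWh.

$8.13 / $0.359 per kWh = 22.65 kWh

23 kWh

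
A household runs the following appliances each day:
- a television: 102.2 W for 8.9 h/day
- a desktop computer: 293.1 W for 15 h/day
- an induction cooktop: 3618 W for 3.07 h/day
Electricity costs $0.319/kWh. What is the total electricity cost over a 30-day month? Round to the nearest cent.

$157.08

television: 102.2 W × 8.9 h × 30 d = 27,287 Wh = 27.29 kWh
desktop computer: 293.1 W × 15 h × 30 d = 131,895 Wh = 131.9 kWh
induction cooktop: 3618 W × 3.07 h × 30 d = 333,218 Wh = 333.2 kWh
Total energy = 27.29 + 131.9 + 333.2 = 492.4 kWh
Cost = 492.4 kWh × $0.319 = $157.08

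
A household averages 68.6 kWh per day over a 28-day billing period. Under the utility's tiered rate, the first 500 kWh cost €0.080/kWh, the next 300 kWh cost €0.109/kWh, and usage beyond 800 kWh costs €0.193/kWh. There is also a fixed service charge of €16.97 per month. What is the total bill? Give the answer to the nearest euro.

Usage = 68.6 kWh/day × 28 days = 1920.8 kWh
First 500 kWh × €0.080 = €40.00
Next 300 kWh × €0.109 = €32.70
Remaining 1120.8 kWh × €0.193 = €216.31
Energy charge = €289.01; + service €16.97 = €305.98 ≈ €306

€306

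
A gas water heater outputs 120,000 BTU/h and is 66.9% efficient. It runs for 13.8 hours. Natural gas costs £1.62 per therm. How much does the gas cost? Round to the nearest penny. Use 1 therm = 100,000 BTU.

£40.10

Heat delivered = 120,000 BTU/h × 13.8 h = 1,656,000 BTU
Gas input = 1,656,000 / 0.669 = 2,475,336 BTU
= 2,475,336 / 100,000 = 24.75 therm
Cost = 24.75 × £1.62/therm = £40.10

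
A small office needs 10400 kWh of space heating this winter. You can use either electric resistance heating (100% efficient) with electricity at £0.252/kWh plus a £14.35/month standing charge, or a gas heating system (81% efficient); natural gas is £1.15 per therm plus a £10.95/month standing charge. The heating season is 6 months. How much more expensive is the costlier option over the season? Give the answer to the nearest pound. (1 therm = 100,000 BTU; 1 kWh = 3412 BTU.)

Heat load = 10400 kWh × 3412 = 35,484,800 BTU
Gas: input = 35,484,800 / 0.81 = 43,808,395 BTU = 438.1 therm → 438.1 × £1.15 = £503.80; + 6 × £10.95 standing = £569.50
Electric: 35,484,800 BTU / 3412 = 10,400 kWh → × £0.252 = £2,620.80; + 6 × £14.35 standing = £2,706.90
Difference = |£569.50 − £2,706.90| = £2,137.40 ≈ £2137

£2137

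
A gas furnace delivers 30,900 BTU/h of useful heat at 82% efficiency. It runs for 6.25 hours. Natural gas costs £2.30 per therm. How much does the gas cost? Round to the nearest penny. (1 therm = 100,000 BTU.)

£5.42

Heat delivered = 30,900 BTU/h × 6.25 h = 193,125 BTU
Gas input = 193,125 / 0.82 = 235,518 BTU
= 235,518 / 100,000 = 2.355 therm
Cost = 2.355 × £2.30/therm = £5.42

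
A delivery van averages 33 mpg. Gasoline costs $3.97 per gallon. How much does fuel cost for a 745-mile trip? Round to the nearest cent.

$89.63

Fuel = 745 mi / 33 mpg = 22.58 gal
Cost = 22.58 gal × $3.97/gal = $89.63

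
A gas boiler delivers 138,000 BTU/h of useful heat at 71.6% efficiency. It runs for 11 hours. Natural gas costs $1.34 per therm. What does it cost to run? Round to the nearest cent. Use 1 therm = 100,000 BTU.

$28.41

Heat delivered = 138,000 BTU/h × 11 h = 1,518,000 BTU
Gas input = 1,518,000 / 0.716 = 2,120,112 BTU
= 2,120,112 / 100,000 = 21.2 therm
Cost = 21.2 × $1.34/therm = $28.41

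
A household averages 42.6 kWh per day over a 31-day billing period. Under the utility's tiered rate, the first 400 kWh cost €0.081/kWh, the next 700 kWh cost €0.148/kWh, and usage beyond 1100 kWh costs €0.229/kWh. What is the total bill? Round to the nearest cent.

Usage = 42.6 kWh/day × 31 days = 1320.6 kWh
First 400 kWh × €0.081 = €32.40
Next 700 kWh × €0.148 = €103.60
Remaining 220.6 kWh × €0.229 = €50.52
Total = €186.52

€186.52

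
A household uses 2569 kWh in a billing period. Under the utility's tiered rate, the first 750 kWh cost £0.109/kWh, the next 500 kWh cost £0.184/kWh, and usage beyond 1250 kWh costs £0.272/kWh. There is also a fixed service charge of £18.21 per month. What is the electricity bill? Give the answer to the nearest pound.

First 750 kWh × £0.109 = £81.75
Next 500 kWh × £0.184 = £92.00
Remaining 1319 kWh × £0.272 = £358.77
Energy charge = £532.52; + service £18.21 = £550.73 ≈ £551

£551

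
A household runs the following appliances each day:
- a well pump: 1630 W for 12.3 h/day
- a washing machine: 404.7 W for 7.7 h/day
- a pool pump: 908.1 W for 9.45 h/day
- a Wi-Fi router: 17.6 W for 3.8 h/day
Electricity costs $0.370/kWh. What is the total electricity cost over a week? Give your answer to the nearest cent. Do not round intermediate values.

well pump: 1630 W × 12.3 h × 7 d = 140,343 Wh = 140.3 kWh
washing machine: 404.7 W × 7.7 h × 7 d = 21,813 Wh = 21.81 kWh
pool pump: 908.1 W × 9.45 h × 7 d = 60,071 Wh = 60.07 kWh
Wi-Fi router: 17.6 W × 3.8 h × 7 d = 468 Wh = 0.4682 kWh
Total energy = 140.3 + 21.81 + 60.07 + 0.4682 = 222.7 kWh
Cost = 222.7 kWh × $0.370 = $82.40

$82.40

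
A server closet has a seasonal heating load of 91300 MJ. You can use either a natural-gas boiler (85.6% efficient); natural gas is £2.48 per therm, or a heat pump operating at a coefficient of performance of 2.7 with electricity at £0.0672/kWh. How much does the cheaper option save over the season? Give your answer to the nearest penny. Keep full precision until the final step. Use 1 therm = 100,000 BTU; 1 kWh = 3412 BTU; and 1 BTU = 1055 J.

Heat load = 91300 MJ = 91,300,000,000 J / 1055 = 86,540,284 BTU
Gas: input = 86,540,284 / 0.856 = 101,098,463 BTU = 1,011 therm → 1,011 × £2.48 = £2,507.24
Heat pump: 86,540,284 BTU / 3412 = 25,360 kWh heat; / 2.7 = 9,394 kWh in → × £0.0672 = £631.27
Difference = |£2,507.24 − £631.27| = £1,875.97

£1875.97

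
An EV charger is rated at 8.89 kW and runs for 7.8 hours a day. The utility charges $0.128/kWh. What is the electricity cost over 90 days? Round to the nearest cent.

$798.82

Energy = 8890 W × 7.8 h/day × 90 days = 6,240,780 Wh = 6,241 kWh
Cost = 6,241 kWh × $0.128/kWh = $798.82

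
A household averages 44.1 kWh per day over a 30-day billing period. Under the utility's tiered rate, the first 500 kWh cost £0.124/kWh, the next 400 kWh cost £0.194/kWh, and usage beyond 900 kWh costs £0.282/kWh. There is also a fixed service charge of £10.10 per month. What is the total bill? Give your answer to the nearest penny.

£268.99

Usage = 44.1 kWh/day × 30 days = 1323 kWh
First 500 kWh × £0.124 = £62.00
Next 400 kWh × £0.194 = £77.60
Remaining 423 kWh × £0.282 = £119.29
Energy charge = £258.89; + service £10.10 = £268.99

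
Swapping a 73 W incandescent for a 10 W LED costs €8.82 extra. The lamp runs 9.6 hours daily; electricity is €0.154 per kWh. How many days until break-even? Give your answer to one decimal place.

Power saved = 73 − 10 = 63 W
Daily energy saved = 63 W × 9.6 h = 604.8 Wh = 0.6048 kWh
Daily savings = 0.6048 × €0.154 = €0.0931
Payback = €8.82 / €0.0931 per day = 94.7 days

94.7 days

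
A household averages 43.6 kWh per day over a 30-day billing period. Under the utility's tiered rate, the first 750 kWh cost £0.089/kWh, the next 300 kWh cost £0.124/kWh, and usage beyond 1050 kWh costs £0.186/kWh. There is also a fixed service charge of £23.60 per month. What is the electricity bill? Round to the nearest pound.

£176

Usage = 43.6 kWh/day × 30 days = 1308 kWh
First 750 kWh × £0.089 = £66.75
Next 300 kWh × £0.124 = £37.20
Remaining 258 kWh × £0.186 = £47.99
Energy charge = £151.94; + service £23.60 = £175.54 ≈ £176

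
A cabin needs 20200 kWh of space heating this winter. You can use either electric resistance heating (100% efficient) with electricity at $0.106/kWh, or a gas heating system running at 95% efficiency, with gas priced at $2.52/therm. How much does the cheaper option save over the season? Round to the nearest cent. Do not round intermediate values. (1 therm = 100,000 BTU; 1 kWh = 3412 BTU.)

$312.94

Heat load = 20200 kWh × 3412 = 68,922,400 BTU
Gas: input = 68,922,400 / 0.95 = 72,549,895 BTU = 725.5 therm → 725.5 × $2.52 = $1,828.26
Electric: 68,922,400 BTU / 3412 = 20,200 kWh → × $0.106 = $2,141.20
Difference = |$1,828.26 − $2,141.20| = $312.94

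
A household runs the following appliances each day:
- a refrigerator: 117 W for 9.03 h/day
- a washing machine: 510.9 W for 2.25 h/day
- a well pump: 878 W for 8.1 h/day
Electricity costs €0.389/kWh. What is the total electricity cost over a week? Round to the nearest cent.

refrigerator: 117 W × 9.03 h × 7 d = 7,396 Wh = 7.396 kWh
washing machine: 510.9 W × 2.25 h × 7 d = 8,047 Wh = 8.047 kWh
well pump: 878 W × 8.1 h × 7 d = 49,783 Wh = 49.78 kWh
Total energy = 7.396 + 8.047 + 49.78 = 65.22 kWh
Cost = 65.22 kWh × €0.389 = €25.37

€25.37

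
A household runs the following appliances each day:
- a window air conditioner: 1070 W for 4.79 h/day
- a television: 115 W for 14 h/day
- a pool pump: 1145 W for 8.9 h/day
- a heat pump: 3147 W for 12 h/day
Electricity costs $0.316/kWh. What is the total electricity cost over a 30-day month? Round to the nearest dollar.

window air conditioner: 1070 W × 4.79 h × 30 d = 153,759 Wh = 153.8 kWh
television: 115 W × 14 h × 30 d = 48,300 Wh = 48.3 kWh
pool pump: 1145 W × 8.9 h × 30 d = 305,715 Wh = 305.7 kWh
heat pump: 3147 W × 12 h × 30 d = 1,132,920 Wh = 1,133 kWh
Total energy = 153.8 + 48.3 + 305.7 + 1,133 = 1,641 kWh
Cost = 1,641 kWh × $0.316 = $518.46 ≈ $518

$518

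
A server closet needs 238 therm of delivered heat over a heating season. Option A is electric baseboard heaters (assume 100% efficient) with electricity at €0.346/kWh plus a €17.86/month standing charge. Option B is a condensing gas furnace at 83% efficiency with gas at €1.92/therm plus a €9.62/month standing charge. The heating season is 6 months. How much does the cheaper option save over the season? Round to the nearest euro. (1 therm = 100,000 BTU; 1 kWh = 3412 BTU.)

Heat load = 238 therm × 100,000 = 23,800,000 BTU
Gas: input = 23,800,000 / 0.83 = 28,674,699 BTU = 286.7 therm → 286.7 × €1.92 = €550.55; + 6 × €9.62 standing = €608.27
Electric: 23,800,000 BTU / 3412 = 6,975 kWh → × €0.346 = €2,413.48; + 6 × €17.86 standing = €2,520.64
Difference = |€608.27 − €2,520.64| = €1,912.37 ≈ €1912

€1912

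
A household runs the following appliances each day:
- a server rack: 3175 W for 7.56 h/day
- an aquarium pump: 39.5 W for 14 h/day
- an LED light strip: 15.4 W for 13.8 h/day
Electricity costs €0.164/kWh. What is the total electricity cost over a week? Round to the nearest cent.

server rack: 3175 W × 7.56 h × 7 d = 168,021 Wh = 168 kWh
aquarium pump: 39.5 W × 14 h × 7 d = 3,871 Wh = 3.871 kWh
LED light strip: 15.4 W × 13.8 h × 7 d = 1,488 Wh = 1.488 kWh
Total energy = 168 + 3.871 + 1.488 = 173.4 kWh
Cost = 173.4 kWh × €0.164 = €28.43

€28.43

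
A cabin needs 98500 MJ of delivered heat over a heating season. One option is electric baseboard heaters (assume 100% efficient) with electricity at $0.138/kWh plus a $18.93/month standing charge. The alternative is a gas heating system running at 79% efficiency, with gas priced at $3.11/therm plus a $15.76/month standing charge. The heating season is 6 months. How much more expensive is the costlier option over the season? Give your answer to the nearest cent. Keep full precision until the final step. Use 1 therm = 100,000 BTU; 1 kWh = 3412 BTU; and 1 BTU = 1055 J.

Heat load = 98500 MJ = 98,500,000,000 J / 1055 = 93,364,929 BTU
Gas: input = 93,364,929 / 0.79 = 118,183,454 BTU = 1,182 therm → 1,182 × $3.11 = $3,675.51; + 6 × $15.76 standing = $3,770.07
Electric: 93,364,929 BTU / 3412 = 27,360 kWh → × $0.138 = $3,776.19; + 6 × $18.93 standing = $3,889.77
Difference = |$3,770.07 − $3,889.77| = $119.70

$119.70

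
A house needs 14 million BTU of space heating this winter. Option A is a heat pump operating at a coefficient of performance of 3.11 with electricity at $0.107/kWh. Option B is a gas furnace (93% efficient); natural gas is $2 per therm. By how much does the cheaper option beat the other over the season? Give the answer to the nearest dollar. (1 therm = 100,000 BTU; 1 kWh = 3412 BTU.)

Heat load = 14 × 10⁶ BTU = 14,000,000 BTU
Gas: input = 14,000,000 / 0.93 = 15,053,763 BTU = 150.5 therm → 150.5 × $2 = $301.08
Heat pump: 14,000,000 BTU / 3412 = 4,103 kWh heat; / 3.11 = 1,319 kWh in → × $0.107 = $141.17
Difference = |$301.08 − $141.17| = $159.91 ≈ $160

$160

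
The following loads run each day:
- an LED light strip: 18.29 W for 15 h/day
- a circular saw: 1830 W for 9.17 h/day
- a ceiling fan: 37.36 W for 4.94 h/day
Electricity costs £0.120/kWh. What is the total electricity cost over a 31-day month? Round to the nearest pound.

£64

LED light strip: 18.29 W × 15 h × 31 d = 8,505 Wh = 8.505 kWh
circular saw: 1830 W × 9.17 h × 31 d = 520,214 Wh = 520.2 kWh
ceiling fan: 37.36 W × 4.94 h × 31 d = 5,721 Wh = 5.721 kWh
Total energy = 8.505 + 520.2 + 5.721 = 534.4 kWh
Cost = 534.4 kWh × £0.120 = £64.13 ≈ £64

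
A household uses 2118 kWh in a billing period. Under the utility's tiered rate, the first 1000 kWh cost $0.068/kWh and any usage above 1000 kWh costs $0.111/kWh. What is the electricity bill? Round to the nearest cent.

$192.10

First 1000 kWh × $0.068 = $68.00
Remaining 1118 kWh × $0.111 = $124.10
Total = $192.10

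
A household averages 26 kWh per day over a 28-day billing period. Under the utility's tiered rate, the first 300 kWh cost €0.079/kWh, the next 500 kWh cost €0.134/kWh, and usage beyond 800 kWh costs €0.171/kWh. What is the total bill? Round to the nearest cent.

€81.05

Usage = 26 kWh/day × 28 days = 728 kWh
First 300 kWh × €0.079 = €23.70
Next 428 kWh × €0.134 = €57.35
Remaining tier: 0 kWh (not reached)
Total = €81.05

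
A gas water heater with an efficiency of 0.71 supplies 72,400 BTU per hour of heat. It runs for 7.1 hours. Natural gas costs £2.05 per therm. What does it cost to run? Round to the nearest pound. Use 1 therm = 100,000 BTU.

£15

Heat delivered = 72,400 BTU/h × 7.1 h = 514,040 BTU
Gas input = 514,040 / 0.71 = 724,000 BTU
= 724,000 / 100,000 = 7.24 therm
Cost = 7.24 × £2.05/therm = £14.84 ≈ £15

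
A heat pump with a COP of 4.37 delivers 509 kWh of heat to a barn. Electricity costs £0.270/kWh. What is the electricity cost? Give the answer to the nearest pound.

£31

Electrical input = 509 kWh / 4.37 = 116.5 kWh
Cost = 116.5 × £0.270/kWh = £31.45 ≈ £31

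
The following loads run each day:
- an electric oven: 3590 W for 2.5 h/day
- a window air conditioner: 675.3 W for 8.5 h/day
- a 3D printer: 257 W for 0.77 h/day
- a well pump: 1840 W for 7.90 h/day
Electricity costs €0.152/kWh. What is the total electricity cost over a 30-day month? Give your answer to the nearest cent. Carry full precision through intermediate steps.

€134.29

electric oven: 3590 W × 2.5 h × 30 d = 269,250 Wh = 269.2 kWh
window air conditioner: 675.3 W × 8.5 h × 30 d = 172,201 Wh = 172.2 kWh
3D printer: 257 W × 0.77 h × 30 d = 5,937 Wh = 5.937 kWh
well pump: 1840 W × 7.90 h × 30 d = 436,080 Wh = 436.1 kWh
Total energy = 269.2 + 172.2 + 5.937 + 436.1 = 883.5 kWh
Cost = 883.5 kWh × €0.152 = €134.29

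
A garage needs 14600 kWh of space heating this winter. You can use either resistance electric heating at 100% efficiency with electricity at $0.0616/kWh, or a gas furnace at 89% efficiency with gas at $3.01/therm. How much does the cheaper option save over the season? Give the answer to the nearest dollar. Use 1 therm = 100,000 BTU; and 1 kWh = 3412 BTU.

Heat load = 14600 kWh × 3412 = 49,815,200 BTU
Gas: input = 49,815,200 / 0.890 = 55,972,135 BTU = 559.7 therm → 559.7 × $3.01 = $1,684.76
Electric: 49,815,200 BTU / 3412 = 14,600 kWh → × $0.0616 = $899.36
Difference = |$1,684.76 − $899.36| = $785.40 ≈ $785

$785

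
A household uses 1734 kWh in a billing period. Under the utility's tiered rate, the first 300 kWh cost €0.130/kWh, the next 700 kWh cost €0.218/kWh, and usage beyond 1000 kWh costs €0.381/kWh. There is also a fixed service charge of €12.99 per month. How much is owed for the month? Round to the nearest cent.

€484.24

First 300 kWh × €0.130 = €39.00
Next 700 kWh × €0.218 = €152.60
Remaining 734 kWh × €0.381 = €279.65
Energy charge = €471.25; + service €12.99 = €484.24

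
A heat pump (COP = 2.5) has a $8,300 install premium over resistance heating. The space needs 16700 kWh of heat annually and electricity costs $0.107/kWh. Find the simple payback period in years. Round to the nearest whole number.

Resistance: 16700 kWh × $0.107 = $1,786.90/yr
Heat pump: 16700 / 2.5 = 6680 kWh in → × $0.107 = $714.76/yr
Annual savings = $1,072.14
Payback = $8,300 / $1,072.14 = 7.74 years

8 years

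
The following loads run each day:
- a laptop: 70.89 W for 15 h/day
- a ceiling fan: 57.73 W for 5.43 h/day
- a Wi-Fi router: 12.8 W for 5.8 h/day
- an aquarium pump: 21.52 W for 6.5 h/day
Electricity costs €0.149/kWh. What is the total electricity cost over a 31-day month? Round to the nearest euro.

laptop: 70.89 W × 15 h × 31 d = 32,964 Wh = 32.96 kWh
ceiling fan: 57.73 W × 5.43 h × 31 d = 9,718 Wh = 9.718 kWh
Wi-Fi router: 12.8 W × 5.8 h × 31 d = 2,301 Wh = 2.301 kWh
aquarium pump: 21.52 W × 6.5 h × 31 d = 4,336 Wh = 4.336 kWh
Total energy = 32.96 + 9.718 + 2.301 + 4.336 = 49.32 kWh
Cost = 49.32 kWh × €0.149 = €7.35 ≈ €7

€7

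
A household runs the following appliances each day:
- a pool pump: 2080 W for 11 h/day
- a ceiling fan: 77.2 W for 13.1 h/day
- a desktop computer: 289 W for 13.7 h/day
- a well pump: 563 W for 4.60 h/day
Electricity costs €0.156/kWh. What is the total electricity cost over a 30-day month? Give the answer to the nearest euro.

pool pump: 2080 W × 11 h × 30 d = 686,400 Wh = 686.4 kWh
ceiling fan: 77.2 W × 13.1 h × 30 d = 30,340 Wh = 30.34 kWh
desktop computer: 289 W × 13.7 h × 30 d = 118,779 Wh = 118.8 kWh
well pump: 563 W × 4.60 h × 30 d = 77,694 Wh = 77.69 kWh
Total energy = 686.4 + 30.34 + 118.8 + 77.69 = 913.2 kWh
Cost = 913.2 kWh × €0.156 = €142.46 ≈ €142

€142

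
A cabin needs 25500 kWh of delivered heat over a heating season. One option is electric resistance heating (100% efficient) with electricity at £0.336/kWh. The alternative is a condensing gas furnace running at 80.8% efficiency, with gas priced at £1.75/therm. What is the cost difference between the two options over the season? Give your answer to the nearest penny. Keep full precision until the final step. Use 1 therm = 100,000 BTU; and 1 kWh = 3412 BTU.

£6683.59

Heat load = 25500 kWh × 3412 = 87,006,000 BTU
Gas: input = 87,006,000 / 0.808 = 107,680,693 BTU = 1,077 therm → 1,077 × £1.75 = £1,884.41
Electric: 87,006,000 BTU / 3412 = 25,500 kWh → × £0.336 = £8,568.00
Difference = |£1,884.41 − £8,568.00| = £6,683.59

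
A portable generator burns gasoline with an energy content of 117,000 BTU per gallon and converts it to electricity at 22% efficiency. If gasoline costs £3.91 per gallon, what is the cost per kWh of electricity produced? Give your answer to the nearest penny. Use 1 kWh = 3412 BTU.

Electrical output per gallon = 117,000 BTU × 0.22 / 3412 BTU/kWh = 7.544 kWh
Cost per kWh = £3.91 / 7.544 kWh = £0.518

£0.52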